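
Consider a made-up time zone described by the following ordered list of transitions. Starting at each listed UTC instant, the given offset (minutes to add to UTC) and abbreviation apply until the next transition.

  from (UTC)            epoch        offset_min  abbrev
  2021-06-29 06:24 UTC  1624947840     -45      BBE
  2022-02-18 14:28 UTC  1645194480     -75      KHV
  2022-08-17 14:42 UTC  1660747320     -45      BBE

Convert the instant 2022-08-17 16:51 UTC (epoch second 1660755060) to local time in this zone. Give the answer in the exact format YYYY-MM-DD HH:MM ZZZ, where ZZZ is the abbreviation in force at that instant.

2022-08-17 16:06 BBE

Query: 2022-08-17 16:51 UTC
Rule 3/3 (BBE, -00:45): 2022-08-17 14:42 UTC ≤ query < +∞
16·60 + 51 - 45 = 966 min
966 = 0·1440 + 966; 966 = 16·60 + 6 → 16:06, same day
→ 2022-08-17 16:06 BBE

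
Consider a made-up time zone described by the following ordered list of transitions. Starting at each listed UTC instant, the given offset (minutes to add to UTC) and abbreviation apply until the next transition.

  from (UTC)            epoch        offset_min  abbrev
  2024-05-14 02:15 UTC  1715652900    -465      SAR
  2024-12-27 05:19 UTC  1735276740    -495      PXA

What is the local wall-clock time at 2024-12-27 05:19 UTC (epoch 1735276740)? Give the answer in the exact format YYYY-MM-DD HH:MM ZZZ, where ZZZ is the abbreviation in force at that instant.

Query: 2024-12-27 05:19 UTC
Rule 2/2 (PXA, -08:15): 2024-12-27 05:19 UTC ≤ query < +∞
5·60 + 19 - 495 = -176 min
-176 = -1·1440 + 1264; 1264 = 21·60 + 4 → 21:04, 2024-12-27 - 1 day = 2024-12-26
→ 2024-12-26 21:04 PXA

2024-12-26 21:04 PXA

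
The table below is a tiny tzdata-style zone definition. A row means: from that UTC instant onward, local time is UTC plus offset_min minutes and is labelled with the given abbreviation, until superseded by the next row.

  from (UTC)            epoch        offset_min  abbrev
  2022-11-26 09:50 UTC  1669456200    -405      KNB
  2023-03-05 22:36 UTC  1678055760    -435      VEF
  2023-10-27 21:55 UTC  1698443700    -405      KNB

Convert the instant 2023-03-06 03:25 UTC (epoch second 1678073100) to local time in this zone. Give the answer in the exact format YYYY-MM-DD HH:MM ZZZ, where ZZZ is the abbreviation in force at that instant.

Query: 2023-03-06 03:25 UTC
Rule 2/3 (VEF, -07:15): 2023-03-05 22:36 UTC ≤ query < 2023-10-27 21:55 UTC
3·60 + 25 - 435 = -230 min
-230 = -1·1440 + 1210; 1210 = 20·60 + 10 → 20:10, 2023-03-06 - 1 day = 2023-03-05
→ 2023-03-05 20:10 VEF

2023-03-05 20:10 VEF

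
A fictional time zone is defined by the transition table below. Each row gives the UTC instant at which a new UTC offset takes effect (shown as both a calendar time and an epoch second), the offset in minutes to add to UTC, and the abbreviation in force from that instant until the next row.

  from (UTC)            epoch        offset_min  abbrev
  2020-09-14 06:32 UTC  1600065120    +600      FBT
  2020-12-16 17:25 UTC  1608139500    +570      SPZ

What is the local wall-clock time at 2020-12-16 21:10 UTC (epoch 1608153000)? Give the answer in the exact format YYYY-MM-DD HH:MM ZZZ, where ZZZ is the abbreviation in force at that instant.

2020-12-17 06:40 SPZ

Query: 2020-12-16 21:10 UTC
Rule 2/2 (SPZ, +09:30): 2020-12-16 17:25 UTC ≤ query < +∞
21·60 + 10 + 570 = 1840 min
1840 = 1·1440 + 400; 400 = 6·60 + 40 → 06:40, 2020-12-16 + 1 day = 2020-12-17
→ 2020-12-17 06:40 SPZ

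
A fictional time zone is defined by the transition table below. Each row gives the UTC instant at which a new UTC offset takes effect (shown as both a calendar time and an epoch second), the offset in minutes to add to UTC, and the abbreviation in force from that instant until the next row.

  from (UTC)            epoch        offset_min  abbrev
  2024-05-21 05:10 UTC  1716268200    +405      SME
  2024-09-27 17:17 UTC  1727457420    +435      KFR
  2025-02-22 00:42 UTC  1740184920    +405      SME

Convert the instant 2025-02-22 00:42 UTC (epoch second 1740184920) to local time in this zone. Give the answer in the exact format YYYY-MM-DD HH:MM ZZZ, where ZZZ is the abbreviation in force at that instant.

Query: 2025-02-22 00:42 UTC
Rule 3/3 (SME, +06:45): 2025-02-22 00:42 UTC ≤ query < +∞
0·60 + 42 + 405 = 447 min
447 = 0·1440 + 447; 447 = 7·60 + 27 → 07:27, same day
→ 2025-02-22 07:27 SME

2025-02-22 07:27 SME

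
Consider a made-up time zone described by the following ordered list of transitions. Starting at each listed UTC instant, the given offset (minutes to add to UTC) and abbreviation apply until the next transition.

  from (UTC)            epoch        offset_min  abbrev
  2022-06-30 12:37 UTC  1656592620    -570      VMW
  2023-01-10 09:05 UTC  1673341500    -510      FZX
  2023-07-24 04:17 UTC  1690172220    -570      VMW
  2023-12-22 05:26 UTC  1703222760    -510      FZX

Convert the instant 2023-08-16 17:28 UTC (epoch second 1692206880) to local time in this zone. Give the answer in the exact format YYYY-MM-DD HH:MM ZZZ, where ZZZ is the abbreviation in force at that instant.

Query: 2023-08-16 17:28 UTC
Rule 3/4 (VMW, -09:30): 2023-07-24 04:17 UTC ≤ query < 2023-12-22 05:26 UTC
17·60 + 28 - 570 = 478 min
478 = 0·1440 + 478; 478 = 7·60 + 58 → 07:58, same day
→ 2023-08-16 07:58 VMW

2023-08-16 07:58 VMW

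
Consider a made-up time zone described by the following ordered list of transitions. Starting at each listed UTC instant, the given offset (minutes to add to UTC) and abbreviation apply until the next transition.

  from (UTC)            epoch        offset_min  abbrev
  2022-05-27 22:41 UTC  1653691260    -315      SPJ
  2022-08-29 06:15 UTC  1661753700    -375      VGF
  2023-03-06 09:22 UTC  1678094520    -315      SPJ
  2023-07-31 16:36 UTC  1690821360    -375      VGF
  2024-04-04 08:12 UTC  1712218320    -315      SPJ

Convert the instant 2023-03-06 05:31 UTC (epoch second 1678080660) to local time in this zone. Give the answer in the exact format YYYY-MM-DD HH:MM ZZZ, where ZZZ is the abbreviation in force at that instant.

2023-03-05 23:16 VGF

Query: 2023-03-06 05:31 UTC
Rule 2/5 (VGF, -06:15): 2022-08-29 06:15 UTC ≤ query < 2023-03-06 09:22 UTC
5·60 + 31 - 375 = -44 min
-44 = -1·1440 + 1396; 1396 = 23·60 + 16 → 23:16, 2023-03-06 - 1 day = 2023-03-05
→ 2023-03-05 23:16 VGF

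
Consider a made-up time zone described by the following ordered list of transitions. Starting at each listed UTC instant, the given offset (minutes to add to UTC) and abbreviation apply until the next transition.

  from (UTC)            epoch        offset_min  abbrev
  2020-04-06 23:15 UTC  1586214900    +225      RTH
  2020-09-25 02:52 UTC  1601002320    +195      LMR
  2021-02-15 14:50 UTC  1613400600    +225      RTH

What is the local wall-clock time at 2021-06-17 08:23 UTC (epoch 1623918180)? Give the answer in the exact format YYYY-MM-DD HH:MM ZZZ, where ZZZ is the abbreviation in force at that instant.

Query: 2021-06-17 08:23 UTC
Rule 3/3 (RTH, +03:45): 2021-02-15 14:50 UTC ≤ query < +∞
8·60 + 23 + 225 = 728 min
728 = 0·1440 + 728; 728 = 12·60 + 8 → 12:08, same day
→ 2021-06-17 12:08 RTH

2021-06-17 12:08 RTH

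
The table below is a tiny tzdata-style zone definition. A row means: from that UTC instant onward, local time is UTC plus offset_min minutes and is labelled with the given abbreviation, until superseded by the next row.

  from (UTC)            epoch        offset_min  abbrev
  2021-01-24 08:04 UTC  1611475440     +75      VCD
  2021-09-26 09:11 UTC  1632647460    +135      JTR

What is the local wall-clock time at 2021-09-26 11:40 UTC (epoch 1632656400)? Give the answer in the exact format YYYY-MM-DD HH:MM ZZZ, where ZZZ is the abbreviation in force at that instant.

2021-09-26 13:55 JTR

Query: 2021-09-26 11:40 UTC
Rule 2/2 (JTR, +02:15): 2021-09-26 09:11 UTC ≤ query < +∞
11·60 + 40 + 135 = 835 min
835 = 0·1440 + 835; 835 = 13·60 + 55 → 13:55, same day
→ 2021-09-26 13:55 JTR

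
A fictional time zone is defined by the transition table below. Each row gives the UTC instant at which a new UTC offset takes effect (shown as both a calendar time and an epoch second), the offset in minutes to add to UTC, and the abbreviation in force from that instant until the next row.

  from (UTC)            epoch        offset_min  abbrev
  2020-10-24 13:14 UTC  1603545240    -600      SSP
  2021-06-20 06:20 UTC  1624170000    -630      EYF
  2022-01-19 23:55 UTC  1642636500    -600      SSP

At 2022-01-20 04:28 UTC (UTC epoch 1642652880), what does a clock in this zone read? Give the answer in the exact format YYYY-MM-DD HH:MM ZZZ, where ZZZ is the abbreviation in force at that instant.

2022-01-19 18:28 SSP

Query: 2022-01-20 04:28 UTC
Rule 3/3 (SSP, -10:00): 2022-01-19 23:55 UTC ≤ query < +∞
4·60 + 28 - 600 = -332 min
-332 = -1·1440 + 1108; 1108 = 18·60 + 28 → 18:28, 2022-01-20 - 1 day = 2022-01-19
→ 2022-01-19 18:28 SSP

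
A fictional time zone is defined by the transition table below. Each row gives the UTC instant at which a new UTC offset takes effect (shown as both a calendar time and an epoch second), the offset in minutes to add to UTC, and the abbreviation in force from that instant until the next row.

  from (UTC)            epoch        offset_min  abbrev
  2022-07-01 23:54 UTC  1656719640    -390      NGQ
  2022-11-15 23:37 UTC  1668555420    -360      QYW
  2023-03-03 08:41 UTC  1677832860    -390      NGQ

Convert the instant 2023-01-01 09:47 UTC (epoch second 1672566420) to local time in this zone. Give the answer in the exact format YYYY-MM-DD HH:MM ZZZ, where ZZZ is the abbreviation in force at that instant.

Query: 2023-01-01 09:47 UTC
Rule 2/3 (QYW, -06:00): 2022-11-15 23:37 UTC ≤ query < 2023-03-03 08:41 UTC
9·60 + 47 - 360 = 227 min
227 = 0·1440 + 227; 227 = 3·60 + 47 → 03:47, same day
→ 2023-01-01 03:47 QYW

2023-01-01 03:47 QYW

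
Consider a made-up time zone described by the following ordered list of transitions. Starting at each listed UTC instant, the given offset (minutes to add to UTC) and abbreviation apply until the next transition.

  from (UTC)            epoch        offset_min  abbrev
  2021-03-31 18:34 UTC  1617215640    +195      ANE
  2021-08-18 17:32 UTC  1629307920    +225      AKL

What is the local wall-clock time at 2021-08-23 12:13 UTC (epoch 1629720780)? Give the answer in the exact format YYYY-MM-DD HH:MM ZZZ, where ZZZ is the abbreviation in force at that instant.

Query: 2021-08-23 12:13 UTC
Rule 2/2 (AKL, +03:45): 2021-08-18 17:32 UTC ≤ query < +∞
12·60 + 13 + 225 = 958 min
958 = 0·1440 + 958; 958 = 15·60 + 58 → 15:58, same day
→ 2021-08-23 15:58 AKL

2021-08-23 15:58 AKL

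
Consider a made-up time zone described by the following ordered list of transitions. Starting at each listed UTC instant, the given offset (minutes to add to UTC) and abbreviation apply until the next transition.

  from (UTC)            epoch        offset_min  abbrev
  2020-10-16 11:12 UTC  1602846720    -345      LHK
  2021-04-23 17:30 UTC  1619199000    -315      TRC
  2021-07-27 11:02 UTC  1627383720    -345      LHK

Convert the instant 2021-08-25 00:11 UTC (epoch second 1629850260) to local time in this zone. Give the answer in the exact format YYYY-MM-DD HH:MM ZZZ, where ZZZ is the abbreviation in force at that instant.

2021-08-24 18:26 LHK

Query: 2021-08-25 00:11 UTC
Rule 3/3 (LHK, -05:45): 2021-07-27 11:02 UTC ≤ query < +∞
0·60 + 11 - 345 = -334 min
-334 = -1·1440 + 1106; 1106 = 18·60 + 26 → 18:26, 2021-08-25 - 1 day = 2021-08-24
→ 2021-08-24 18:26 LHK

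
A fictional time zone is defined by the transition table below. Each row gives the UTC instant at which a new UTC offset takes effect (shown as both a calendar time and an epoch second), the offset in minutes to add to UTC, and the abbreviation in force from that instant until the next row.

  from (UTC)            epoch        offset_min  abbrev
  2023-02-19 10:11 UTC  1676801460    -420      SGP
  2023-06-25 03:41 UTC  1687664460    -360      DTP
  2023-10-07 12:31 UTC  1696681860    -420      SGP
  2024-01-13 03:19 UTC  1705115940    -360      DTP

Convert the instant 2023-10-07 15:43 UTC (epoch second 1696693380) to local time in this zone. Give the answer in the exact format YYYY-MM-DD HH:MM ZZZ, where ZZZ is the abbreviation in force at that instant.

2023-10-07 08:43 SGP

Query: 2023-10-07 15:43 UTC
Rule 3/4 (SGP, -07:00): 2023-10-07 12:31 UTC ≤ query < 2024-01-13 03:19 UTC
15·60 + 43 - 420 = 523 min
523 = 0·1440 + 523; 523 = 8·60 + 43 → 08:43, same day
→ 2023-10-07 08:43 SGP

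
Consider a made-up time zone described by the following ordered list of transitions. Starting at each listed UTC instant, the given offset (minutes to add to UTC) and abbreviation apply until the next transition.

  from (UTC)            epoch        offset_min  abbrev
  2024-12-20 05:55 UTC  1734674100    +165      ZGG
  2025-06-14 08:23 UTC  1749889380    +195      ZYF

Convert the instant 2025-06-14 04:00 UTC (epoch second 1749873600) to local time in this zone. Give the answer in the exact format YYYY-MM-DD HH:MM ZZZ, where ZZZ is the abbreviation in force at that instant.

2025-06-14 06:45 ZGG

Query: 2025-06-14 04:00 UTC
Rule 1/2 (ZGG, +02:45): 2024-12-20 05:55 UTC ≤ query < 2025-06-14 08:23 UTC
4·60 + 0 + 165 = 405 min
405 = 0·1440 + 405; 405 = 6·60 + 45 → 06:45, same day
→ 2025-06-14 06:45 ZGG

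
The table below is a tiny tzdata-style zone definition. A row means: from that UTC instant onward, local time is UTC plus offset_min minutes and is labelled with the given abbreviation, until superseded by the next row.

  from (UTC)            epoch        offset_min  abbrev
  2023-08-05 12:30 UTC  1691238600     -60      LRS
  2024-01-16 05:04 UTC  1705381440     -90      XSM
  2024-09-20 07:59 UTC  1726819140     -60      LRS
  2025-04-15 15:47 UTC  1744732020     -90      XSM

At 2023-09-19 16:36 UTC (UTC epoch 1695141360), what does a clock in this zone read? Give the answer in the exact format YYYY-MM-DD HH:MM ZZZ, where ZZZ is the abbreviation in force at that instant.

2023-09-19 15:36 LRS

Query: 2023-09-19 16:36 UTC
Rule 1/4 (LRS, -01:00): 2023-08-05 12:30 UTC ≤ query < 2024-01-16 05:04 UTC
16·60 + 36 - 60 = 936 min
936 = 0·1440 + 936; 936 = 15·60 + 36 → 15:36, same day
→ 2023-09-19 15:36 LRS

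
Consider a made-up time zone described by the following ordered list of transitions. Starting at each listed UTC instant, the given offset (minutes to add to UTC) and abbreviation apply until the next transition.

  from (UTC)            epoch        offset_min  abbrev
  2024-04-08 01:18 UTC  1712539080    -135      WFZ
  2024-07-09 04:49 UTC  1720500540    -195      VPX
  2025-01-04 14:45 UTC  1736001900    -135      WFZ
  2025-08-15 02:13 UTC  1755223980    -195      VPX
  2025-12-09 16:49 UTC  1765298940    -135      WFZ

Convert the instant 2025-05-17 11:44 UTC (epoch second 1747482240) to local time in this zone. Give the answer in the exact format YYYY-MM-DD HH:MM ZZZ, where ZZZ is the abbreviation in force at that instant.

2025-05-17 09:29 WFZ

Query: 2025-05-17 11:44 UTC
Rule 3/5 (WFZ, -02:15): 2025-01-04 14:45 UTC ≤ query < 2025-08-15 02:13 UTC
11·60 + 44 - 135 = 569 min
569 = 0·1440 + 569; 569 = 9·60 + 29 → 09:29, same day
→ 2025-05-17 09:29 WFZ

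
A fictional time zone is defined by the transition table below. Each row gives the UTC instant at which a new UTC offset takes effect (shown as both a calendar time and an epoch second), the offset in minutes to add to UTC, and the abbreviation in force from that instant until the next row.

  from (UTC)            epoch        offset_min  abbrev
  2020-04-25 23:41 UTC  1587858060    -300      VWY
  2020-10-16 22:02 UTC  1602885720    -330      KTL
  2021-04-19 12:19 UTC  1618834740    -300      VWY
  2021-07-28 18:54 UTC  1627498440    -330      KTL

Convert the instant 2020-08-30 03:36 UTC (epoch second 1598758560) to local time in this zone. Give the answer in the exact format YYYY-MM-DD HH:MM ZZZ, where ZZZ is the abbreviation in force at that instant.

2020-08-29 22:36 VWY

Query: 2020-08-30 03:36 UTC
Rule 1/4 (VWY, -05:00): 2020-04-25 23:41 UTC ≤ query < 2020-10-16 22:02 UTC
3·60 + 36 - 300 = -84 min
-84 = -1·1440 + 1356; 1356 = 22·60 + 36 → 22:36, 2020-08-30 - 1 day = 2020-08-29
→ 2020-08-29 22:36 VWY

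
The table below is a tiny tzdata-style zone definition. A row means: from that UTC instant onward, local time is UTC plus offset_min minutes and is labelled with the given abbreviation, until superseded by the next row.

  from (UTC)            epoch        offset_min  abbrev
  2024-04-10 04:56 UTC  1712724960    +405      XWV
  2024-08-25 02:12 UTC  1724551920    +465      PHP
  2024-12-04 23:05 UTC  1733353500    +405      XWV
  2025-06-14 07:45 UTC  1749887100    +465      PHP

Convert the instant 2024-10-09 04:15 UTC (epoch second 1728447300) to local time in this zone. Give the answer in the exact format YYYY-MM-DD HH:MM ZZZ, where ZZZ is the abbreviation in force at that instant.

2024-10-09 12:00 PHP

Query: 2024-10-09 04:15 UTC
Rule 2/4 (PHP, +07:45): 2024-08-25 02:12 UTC ≤ query < 2024-12-04 23:05 UTC
4·60 + 15 + 465 = 720 min
720 = 0·1440 + 720; 720 = 12·60 + 0 → 12:00, same day
→ 2024-10-09 12:00 PHP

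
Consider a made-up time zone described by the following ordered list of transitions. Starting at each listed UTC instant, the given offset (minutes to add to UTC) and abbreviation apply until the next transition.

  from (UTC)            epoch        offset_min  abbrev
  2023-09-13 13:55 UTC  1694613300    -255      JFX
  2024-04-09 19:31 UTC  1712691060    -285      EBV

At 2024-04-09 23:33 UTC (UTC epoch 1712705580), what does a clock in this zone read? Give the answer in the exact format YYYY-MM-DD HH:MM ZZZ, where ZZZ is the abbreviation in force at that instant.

Query: 2024-04-09 23:33 UTC
Rule 2/2 (EBV, -04:45): 2024-04-09 19:31 UTC ≤ query < +∞
23·60 + 33 - 285 = 1128 min
1128 = 0·1440 + 1128; 1128 = 18·60 + 48 → 18:48, same day
→ 2024-04-09 18:48 EBV

2024-04-09 18:48 EBV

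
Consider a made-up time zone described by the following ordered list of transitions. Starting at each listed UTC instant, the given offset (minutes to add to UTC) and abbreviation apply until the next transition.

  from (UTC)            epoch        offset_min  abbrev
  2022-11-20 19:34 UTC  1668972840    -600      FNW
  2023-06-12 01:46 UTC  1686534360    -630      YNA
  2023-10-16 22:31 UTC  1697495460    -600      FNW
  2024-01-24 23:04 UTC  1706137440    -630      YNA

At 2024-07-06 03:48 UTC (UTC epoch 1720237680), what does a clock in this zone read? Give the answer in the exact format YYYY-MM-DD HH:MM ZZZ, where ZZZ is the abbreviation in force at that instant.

2024-07-05 17:18 YNA

Query: 2024-07-06 03:48 UTC
Rule 4/4 (YNA, -10:30): 2024-01-24 23:04 UTC ≤ query < +∞
3·60 + 48 - 630 = -402 min
-402 = -1·1440 + 1038; 1038 = 17·60 + 18 → 17:18, 2024-07-06 - 1 day = 2024-07-05
→ 2024-07-05 17:18 YNA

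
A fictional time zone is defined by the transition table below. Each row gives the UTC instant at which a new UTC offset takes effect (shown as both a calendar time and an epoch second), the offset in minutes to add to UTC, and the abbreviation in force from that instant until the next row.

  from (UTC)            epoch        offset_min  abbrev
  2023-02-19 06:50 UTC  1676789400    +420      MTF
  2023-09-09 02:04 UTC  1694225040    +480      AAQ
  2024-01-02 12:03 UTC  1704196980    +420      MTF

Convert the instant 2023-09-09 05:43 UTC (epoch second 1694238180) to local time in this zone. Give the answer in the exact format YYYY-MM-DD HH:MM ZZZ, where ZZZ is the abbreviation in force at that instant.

2023-09-09 13:43 AAQ

Query: 2023-09-09 05:43 UTC
Rule 2/3 (AAQ, +08:00): 2023-09-09 02:04 UTC ≤ query < 2024-01-02 12:03 UTC
5·60 + 43 + 480 = 823 min
823 = 0·1440 + 823; 823 = 13·60 + 43 → 13:43, same day
→ 2023-09-09 13:43 AAQ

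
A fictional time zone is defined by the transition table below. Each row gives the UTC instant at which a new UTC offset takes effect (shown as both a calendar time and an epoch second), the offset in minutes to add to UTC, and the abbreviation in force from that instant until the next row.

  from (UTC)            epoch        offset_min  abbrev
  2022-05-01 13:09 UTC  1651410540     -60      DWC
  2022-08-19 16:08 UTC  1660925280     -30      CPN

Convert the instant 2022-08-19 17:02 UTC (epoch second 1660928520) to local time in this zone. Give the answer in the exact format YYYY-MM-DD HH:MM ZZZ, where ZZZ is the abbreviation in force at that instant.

2022-08-19 16:32 CPN

Query: 2022-08-19 17:02 UTC
Rule 2/2 (CPN, -00:30): 2022-08-19 16:08 UTC ≤ query < +∞
17·60 + 2 - 30 = 992 min
992 = 0·1440 + 992; 992 = 16·60 + 32 → 16:32, same day
→ 2022-08-19 16:32 CPN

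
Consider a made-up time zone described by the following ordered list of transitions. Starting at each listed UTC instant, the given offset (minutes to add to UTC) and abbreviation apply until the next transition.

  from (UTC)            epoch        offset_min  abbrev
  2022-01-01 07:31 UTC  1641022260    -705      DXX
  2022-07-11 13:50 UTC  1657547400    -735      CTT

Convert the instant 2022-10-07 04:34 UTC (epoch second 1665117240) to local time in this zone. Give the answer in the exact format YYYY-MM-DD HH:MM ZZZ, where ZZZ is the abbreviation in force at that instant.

Query: 2022-10-07 04:34 UTC
Rule 2/2 (CTT, -12:15): 2022-07-11 13:50 UTC ≤ query < +∞
4·60 + 34 - 735 = -461 min
-461 = -1·1440 + 979; 979 = 16·60 + 19 → 16:19, 2022-10-07 - 1 day = 2022-10-06
→ 2022-10-06 16:19 CTT

2022-10-06 16:19 CTT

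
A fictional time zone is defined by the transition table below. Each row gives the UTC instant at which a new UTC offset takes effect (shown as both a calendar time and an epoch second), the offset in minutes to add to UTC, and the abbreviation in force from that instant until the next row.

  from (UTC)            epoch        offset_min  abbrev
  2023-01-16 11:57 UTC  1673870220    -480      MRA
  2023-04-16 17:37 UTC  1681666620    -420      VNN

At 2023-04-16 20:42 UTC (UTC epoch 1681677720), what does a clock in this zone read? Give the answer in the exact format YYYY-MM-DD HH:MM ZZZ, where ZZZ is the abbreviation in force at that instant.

2023-04-16 13:42 VNN

Query: 2023-04-16 20:42 UTC
Rule 2/2 (VNN, -07:00): 2023-04-16 17:37 UTC ≤ query < +∞
20·60 + 42 - 420 = 822 min
822 = 0·1440 + 822; 822 = 13·60 + 42 → 13:42, same day
→ 2023-04-16 13:42 VNN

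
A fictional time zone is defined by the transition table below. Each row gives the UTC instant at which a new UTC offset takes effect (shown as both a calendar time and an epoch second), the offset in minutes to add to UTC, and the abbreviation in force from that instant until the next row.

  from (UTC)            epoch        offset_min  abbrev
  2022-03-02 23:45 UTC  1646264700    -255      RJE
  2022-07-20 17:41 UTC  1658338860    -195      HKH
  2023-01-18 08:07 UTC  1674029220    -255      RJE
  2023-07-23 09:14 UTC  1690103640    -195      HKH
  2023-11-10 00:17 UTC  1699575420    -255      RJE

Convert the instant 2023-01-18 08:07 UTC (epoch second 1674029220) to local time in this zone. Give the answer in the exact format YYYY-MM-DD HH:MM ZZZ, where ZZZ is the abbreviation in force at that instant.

Query: 2023-01-18 08:07 UTC
Rule 3/5 (RJE, -04:15): 2023-01-18 08:07 UTC ≤ query < 2023-07-23 09:14 UTC
8·60 + 7 - 255 = 232 min
232 = 0·1440 + 232; 232 = 3·60 + 52 → 03:52, same day
→ 2023-01-18 03:52 RJE

2023-01-18 03:52 RJE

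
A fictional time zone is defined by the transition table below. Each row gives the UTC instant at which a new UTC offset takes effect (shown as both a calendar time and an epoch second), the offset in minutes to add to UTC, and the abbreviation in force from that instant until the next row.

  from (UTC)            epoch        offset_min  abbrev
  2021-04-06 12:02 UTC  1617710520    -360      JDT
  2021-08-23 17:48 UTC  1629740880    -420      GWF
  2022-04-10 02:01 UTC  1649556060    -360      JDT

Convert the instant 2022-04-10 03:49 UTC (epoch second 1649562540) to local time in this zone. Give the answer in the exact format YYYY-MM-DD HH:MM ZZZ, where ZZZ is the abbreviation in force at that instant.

2022-04-09 21:49 JDT

Query: 2022-04-10 03:49 UTC
Rule 3/3 (JDT, -06:00): 2022-04-10 02:01 UTC ≤ query < +∞
3·60 + 49 - 360 = -131 min
-131 = -1·1440 + 1309; 1309 = 21·60 + 49 → 21:49, 2022-04-10 - 1 day = 2022-04-09
→ 2022-04-09 21:49 JDT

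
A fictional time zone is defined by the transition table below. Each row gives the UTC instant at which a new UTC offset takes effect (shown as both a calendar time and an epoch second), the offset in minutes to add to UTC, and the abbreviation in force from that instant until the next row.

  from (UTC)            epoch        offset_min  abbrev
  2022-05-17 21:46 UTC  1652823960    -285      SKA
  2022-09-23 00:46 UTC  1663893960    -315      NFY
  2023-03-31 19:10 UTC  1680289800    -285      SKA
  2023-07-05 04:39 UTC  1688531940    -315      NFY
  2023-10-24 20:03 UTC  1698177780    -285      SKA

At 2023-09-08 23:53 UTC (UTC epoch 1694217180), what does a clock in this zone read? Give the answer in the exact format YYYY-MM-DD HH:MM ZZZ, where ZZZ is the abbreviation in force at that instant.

Query: 2023-09-08 23:53 UTC
Rule 4/5 (NFY, -05:15): 2023-07-05 04:39 UTC ≤ query < 2023-10-24 20:03 UTC
23·60 + 53 - 315 = 1118 min
1118 = 0·1440 + 1118; 1118 = 18·60 + 38 → 18:38, same day
→ 2023-09-08 18:38 NFY

2023-09-08 18:38 NFY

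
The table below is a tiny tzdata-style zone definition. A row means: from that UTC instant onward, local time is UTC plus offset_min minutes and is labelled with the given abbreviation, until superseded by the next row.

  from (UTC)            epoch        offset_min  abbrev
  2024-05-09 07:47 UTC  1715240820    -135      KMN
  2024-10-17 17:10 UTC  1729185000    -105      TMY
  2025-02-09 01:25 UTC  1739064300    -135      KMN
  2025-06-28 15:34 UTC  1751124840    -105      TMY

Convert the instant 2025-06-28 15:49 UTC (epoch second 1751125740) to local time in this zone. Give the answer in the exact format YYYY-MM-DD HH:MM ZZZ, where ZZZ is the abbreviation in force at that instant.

Query: 2025-06-28 15:49 UTC
Rule 4/4 (TMY, -01:45): 2025-06-28 15:34 UTC ≤ query < +∞
15·60 + 49 - 105 = 844 min
844 = 0·1440 + 844; 844 = 14·60 + 4 → 14:04, same day
→ 2025-06-28 14:04 TMY

2025-06-28 14:04 TMY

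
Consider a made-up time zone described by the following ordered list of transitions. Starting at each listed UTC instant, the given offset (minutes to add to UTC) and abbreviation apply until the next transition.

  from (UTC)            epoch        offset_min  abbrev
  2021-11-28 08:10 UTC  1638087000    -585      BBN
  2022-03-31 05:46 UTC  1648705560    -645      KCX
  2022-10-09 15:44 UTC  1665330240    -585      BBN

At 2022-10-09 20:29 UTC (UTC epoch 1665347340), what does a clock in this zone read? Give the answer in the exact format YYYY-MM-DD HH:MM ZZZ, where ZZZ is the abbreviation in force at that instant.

2022-10-09 10:44 BBN

Query: 2022-10-09 20:29 UTC
Rule 3/3 (BBN, -09:45): 2022-10-09 15:44 UTC ≤ query < +∞
20·60 + 29 - 585 = 644 min
644 = 0·1440 + 644; 644 = 10·60 + 44 → 10:44, same day
→ 2022-10-09 10:44 BBN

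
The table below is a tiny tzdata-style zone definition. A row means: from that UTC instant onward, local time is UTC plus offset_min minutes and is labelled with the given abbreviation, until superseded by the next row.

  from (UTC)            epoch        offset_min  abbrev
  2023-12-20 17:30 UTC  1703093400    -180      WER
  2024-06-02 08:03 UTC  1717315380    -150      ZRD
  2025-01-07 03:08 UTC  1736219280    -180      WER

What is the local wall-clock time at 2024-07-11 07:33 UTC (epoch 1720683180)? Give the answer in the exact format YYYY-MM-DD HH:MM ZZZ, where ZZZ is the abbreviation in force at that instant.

2024-07-11 05:03 ZRD

Query: 2024-07-11 07:33 UTC
Rule 2/3 (ZRD, -02:30): 2024-06-02 08:03 UTC ≤ query < 2025-01-07 03:08 UTC
7·60 + 33 - 150 = 303 min
303 = 0·1440 + 303; 303 = 5·60 + 3 → 05:03, same day
→ 2024-07-11 05:03 ZRD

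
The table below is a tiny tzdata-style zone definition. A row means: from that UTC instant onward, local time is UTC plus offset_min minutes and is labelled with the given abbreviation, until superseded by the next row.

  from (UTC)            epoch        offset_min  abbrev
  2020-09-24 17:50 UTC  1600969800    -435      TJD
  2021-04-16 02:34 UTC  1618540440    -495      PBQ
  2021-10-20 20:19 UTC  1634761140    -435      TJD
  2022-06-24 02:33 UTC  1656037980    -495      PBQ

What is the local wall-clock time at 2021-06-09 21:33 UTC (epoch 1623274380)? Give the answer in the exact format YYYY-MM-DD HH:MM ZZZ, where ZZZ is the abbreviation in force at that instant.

Query: 2021-06-09 21:33 UTC
Rule 2/4 (PBQ, -08:15): 2021-04-16 02:34 UTC ≤ query < 2021-10-20 20:19 UTC
21·60 + 33 - 495 = 798 min
798 = 0·1440 + 798; 798 = 13·60 + 18 → 13:18, same day
→ 2021-06-09 13:18 PBQ

2021-06-09 13:18 PBQ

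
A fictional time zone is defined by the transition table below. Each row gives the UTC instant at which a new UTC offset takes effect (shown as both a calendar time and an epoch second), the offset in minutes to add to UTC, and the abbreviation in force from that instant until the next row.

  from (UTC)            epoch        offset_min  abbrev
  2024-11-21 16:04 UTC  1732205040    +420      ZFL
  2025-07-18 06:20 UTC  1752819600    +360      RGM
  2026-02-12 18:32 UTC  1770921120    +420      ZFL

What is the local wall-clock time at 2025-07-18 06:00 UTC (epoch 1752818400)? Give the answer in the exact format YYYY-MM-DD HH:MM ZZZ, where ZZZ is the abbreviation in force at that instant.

Query: 2025-07-18 06:00 UTC
Rule 1/3 (ZFL, +07:00): 2024-11-21 16:04 UTC ≤ query < 2025-07-18 06:20 UTC
6·60 + 0 + 420 = 780 min
780 = 0·1440 + 780; 780 = 13·60 + 0 → 13:00, same day
→ 2025-07-18 13:00 ZFL

2025-07-18 13:00 ZFL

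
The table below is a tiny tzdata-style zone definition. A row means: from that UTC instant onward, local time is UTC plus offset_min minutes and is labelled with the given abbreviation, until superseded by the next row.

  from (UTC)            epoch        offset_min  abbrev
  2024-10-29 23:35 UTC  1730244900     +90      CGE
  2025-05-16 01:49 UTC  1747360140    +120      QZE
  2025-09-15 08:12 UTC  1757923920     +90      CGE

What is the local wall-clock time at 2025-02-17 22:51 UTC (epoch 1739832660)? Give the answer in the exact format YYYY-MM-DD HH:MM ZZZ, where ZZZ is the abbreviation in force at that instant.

Query: 2025-02-17 22:51 UTC
Rule 1/3 (CGE, +01:30): 2024-10-29 23:35 UTC ≤ query < 2025-05-16 01:49 UTC
22·60 + 51 + 90 = 1461 min
1461 = 1·1440 + 21; 21 = 0·60 + 21 → 00:21, 2025-02-17 + 1 day = 2025-02-18
→ 2025-02-18 00:21 CGE

2025-02-18 00:21 CGE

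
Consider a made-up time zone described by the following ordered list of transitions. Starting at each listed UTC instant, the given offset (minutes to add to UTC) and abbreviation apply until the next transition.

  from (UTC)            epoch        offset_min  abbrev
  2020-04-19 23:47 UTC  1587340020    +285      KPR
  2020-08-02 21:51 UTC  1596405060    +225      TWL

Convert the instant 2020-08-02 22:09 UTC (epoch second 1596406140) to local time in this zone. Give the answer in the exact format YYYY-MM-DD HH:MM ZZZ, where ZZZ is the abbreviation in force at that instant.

Query: 2020-08-02 22:09 UTC
Rule 2/2 (TWL, +03:45): 2020-08-02 21:51 UTC ≤ query < +∞
22·60 + 9 + 225 = 1554 min
1554 = 1·1440 + 114; 114 = 1·60 + 54 → 01:54, 2020-08-02 + 1 day = 2020-08-03
→ 2020-08-03 01:54 TWL

2020-08-03 01:54 TWL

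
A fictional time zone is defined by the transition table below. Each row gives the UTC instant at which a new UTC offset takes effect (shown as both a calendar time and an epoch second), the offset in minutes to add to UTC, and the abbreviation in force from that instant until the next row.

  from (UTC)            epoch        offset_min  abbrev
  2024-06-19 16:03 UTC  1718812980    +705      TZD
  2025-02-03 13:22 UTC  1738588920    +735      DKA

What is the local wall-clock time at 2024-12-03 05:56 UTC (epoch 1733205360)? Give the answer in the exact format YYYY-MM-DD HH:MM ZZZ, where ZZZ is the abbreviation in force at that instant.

Query: 2024-12-03 05:56 UTC
Rule 1/2 (TZD, +11:45): 2024-06-19 16:03 UTC ≤ query < 2025-02-03 13:22 UTC
5·60 + 56 + 705 = 1061 min
1061 = 0·1440 + 1061; 1061 = 17·60 + 41 → 17:41, same day
→ 2024-12-03 17:41 TZD

2024-12-03 17:41 TZD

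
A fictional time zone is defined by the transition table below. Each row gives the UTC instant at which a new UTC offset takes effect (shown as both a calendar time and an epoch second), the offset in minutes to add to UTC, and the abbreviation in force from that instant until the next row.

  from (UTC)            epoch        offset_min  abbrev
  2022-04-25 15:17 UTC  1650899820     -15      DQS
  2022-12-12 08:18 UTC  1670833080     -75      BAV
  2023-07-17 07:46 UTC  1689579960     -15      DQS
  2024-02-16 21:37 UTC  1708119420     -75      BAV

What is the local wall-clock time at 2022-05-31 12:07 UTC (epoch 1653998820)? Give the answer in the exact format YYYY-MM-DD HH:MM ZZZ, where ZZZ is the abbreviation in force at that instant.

2022-05-31 11:52 DQS

Query: 2022-05-31 12:07 UTC
Rule 1/4 (DQS, -00:15): 2022-04-25 15:17 UTC ≤ query < 2022-12-12 08:18 UTC
12·60 + 7 - 15 = 712 min
712 = 0·1440 + 712; 712 = 11·60 + 52 → 11:52, same day
→ 2022-05-31 11:52 DQS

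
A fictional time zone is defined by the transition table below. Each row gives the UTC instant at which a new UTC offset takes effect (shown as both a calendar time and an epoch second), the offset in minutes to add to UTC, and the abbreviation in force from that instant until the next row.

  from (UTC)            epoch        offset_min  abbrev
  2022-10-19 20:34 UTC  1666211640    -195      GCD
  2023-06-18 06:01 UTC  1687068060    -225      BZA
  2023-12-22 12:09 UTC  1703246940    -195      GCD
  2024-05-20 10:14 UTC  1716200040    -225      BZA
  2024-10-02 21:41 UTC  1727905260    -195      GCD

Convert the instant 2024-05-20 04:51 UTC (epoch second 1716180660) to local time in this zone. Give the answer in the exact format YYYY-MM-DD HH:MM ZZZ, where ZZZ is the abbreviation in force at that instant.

2024-05-20 01:36 GCD

Query: 2024-05-20 04:51 UTC
Rule 3/5 (GCD, -03:15): 2023-12-22 12:09 UTC ≤ query < 2024-05-20 10:14 UTC
4·60 + 51 - 195 = 96 min
96 = 0·1440 + 96; 96 = 1·60 + 36 → 01:36, same day
→ 2024-05-20 01:36 GCD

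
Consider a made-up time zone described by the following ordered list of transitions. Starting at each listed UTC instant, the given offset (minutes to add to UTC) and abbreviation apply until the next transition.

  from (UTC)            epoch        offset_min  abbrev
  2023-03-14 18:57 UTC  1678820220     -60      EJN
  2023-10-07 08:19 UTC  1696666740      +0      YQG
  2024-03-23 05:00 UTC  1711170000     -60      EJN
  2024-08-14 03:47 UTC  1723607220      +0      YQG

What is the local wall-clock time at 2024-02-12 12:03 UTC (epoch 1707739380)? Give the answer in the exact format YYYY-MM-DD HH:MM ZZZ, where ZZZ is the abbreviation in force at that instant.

2024-02-12 12:03 YQG

Query: 2024-02-12 12:03 UTC
Rule 2/4 (YQG, +00:00): 2023-10-07 08:19 UTC ≤ query < 2024-03-23 05:00 UTC
12·60 + 3 + 0 = 723 min
723 = 0·1440 + 723; 723 = 12·60 + 3 → 12:03, same day
→ 2024-02-12 12:03 YQG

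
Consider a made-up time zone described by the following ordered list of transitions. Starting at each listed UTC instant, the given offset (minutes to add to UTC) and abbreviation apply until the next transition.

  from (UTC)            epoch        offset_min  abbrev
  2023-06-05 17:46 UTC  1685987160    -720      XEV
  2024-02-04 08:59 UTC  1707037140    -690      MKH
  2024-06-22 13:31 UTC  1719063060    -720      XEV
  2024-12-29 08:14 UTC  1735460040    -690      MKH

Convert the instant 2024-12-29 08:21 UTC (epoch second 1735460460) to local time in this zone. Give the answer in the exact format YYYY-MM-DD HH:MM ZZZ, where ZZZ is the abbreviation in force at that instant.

Query: 2024-12-29 08:21 UTC
Rule 4/4 (MKH, -11:30): 2024-12-29 08:14 UTC ≤ query < +∞
8·60 + 21 - 690 = -189 min
-189 = -1·1440 + 1251; 1251 = 20·60 + 51 → 20:51, 2024-12-29 - 1 day = 2024-12-28
→ 2024-12-28 20:51 MKH

2024-12-28 20:51 MKH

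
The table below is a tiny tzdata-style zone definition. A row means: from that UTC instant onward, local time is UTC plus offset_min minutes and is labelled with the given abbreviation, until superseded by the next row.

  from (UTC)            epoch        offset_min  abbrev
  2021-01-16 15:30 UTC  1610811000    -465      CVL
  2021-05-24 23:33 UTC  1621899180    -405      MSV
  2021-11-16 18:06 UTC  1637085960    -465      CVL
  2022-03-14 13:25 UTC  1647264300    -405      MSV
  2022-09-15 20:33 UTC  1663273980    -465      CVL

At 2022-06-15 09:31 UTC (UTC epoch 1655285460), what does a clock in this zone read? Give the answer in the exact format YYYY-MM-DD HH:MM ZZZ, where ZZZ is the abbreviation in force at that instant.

2022-06-15 02:46 MSV

Query: 2022-06-15 09:31 UTC
Rule 4/5 (MSV, -06:45): 2022-03-14 13:25 UTC ≤ query < 2022-09-15 20:33 UTC
9·60 + 31 - 405 = 166 min
166 = 0·1440 + 166; 166 = 2·60 + 46 → 02:46, same day
→ 2022-06-15 02:46 MSV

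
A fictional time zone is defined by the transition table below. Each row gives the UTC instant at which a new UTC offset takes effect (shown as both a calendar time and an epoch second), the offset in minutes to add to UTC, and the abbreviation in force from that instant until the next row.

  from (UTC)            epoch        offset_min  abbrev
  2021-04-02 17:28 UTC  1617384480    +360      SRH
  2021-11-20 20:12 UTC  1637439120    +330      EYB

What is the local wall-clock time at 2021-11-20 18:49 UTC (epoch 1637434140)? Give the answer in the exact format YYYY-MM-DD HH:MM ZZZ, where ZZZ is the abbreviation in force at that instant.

2021-11-21 00:49 SRH

Query: 2021-11-20 18:49 UTC
Rule 1/2 (SRH, +06:00): 2021-04-02 17:28 UTC ≤ query < 2021-11-20 20:12 UTC
18·60 + 49 + 360 = 1489 min
1489 = 1·1440 + 49; 49 = 0·60 + 49 → 00:49, 2021-11-20 + 1 day = 2021-11-21
→ 2021-11-21 00:49 SRH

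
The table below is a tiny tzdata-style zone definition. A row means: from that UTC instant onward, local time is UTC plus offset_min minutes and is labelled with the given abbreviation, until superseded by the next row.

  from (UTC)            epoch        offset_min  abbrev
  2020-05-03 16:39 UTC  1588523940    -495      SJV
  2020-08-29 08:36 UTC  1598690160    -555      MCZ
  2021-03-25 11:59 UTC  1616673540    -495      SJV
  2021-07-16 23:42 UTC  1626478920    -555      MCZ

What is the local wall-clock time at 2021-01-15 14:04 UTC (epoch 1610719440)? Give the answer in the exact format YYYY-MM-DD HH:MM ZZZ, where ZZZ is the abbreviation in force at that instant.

Query: 2021-01-15 14:04 UTC
Rule 2/4 (MCZ, -09:15): 2020-08-29 08:36 UTC ≤ query < 2021-03-25 11:59 UTC
14·60 + 4 - 555 = 289 min
289 = 0·1440 + 289; 289 = 4·60 + 49 → 04:49, same day
→ 2021-01-15 04:49 MCZ

2021-01-15 04:49 MCZ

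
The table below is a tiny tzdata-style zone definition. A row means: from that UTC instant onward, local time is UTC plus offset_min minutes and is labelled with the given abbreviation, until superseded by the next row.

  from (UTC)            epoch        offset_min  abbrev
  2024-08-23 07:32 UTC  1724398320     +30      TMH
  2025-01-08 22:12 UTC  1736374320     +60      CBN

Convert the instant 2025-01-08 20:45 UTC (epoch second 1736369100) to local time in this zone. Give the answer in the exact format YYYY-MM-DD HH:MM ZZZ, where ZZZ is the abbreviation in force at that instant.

2025-01-08 21:15 TMH

Query: 2025-01-08 20:45 UTC
Rule 1/2 (TMH, +00:30): 2024-08-23 07:32 UTC ≤ query < 2025-01-08 22:12 UTC
20·60 + 45 + 30 = 1275 min
1275 = 0·1440 + 1275; 1275 = 21·60 + 15 → 21:15, same day
→ 2025-01-08 21:15 TMH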